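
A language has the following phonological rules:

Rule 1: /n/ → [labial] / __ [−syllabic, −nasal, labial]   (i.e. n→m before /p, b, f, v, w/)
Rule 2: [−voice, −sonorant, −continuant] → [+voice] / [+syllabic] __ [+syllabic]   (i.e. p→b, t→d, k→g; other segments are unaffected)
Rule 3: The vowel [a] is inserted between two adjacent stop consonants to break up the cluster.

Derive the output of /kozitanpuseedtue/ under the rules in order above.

kozidampuseedatue

Rule 1 (nasal place assimilation): /n/ precedes the labial consonant /p/, so it assimilates in place to [m]. /kozitanpuseedtue/ → kozitampuseedtue.
Rule 2 (intervocalic voicing): /t/ is a voiceless stop between vowels /i/ and /a/, so it voices to [d]. /kozitampuseedtue/ → kozidampuseedtue.
Rule 3 (stop-cluster a-epenthesis): /d/ and /t/ form a stop–stop cluster, so [a] is inserted between them. /kozidampuseedtue/ → kozidampuseedatue.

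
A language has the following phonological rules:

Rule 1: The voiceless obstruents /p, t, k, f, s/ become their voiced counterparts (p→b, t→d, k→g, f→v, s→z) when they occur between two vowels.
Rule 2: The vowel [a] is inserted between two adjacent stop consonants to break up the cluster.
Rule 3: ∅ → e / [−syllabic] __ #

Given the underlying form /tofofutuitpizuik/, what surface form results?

Rule 1 (intervocalic voicing): /f/ is a voiceless obstruent between vowels /o/ and /o/, so it voices to [v]. /f/ is a voiceless obstruent between vowels /o/ and /u/, so it voices to [v]. /t/ is a voiceless obstruent between vowels /u/ and /u/, so it voices to [d]. /tofofutuitpizuik/ → tovovuduitpizuik.
Rule 2 (stop-cluster a-epenthesis): /t/ and /p/ form a stop–stop cluster, so [a] is inserted between them. /tovovuduitpizuik/ → tovovuduitapizuik.
Rule 3 (final e-epenthesis): the form ends in the consonant /k/, so [e] is inserted word-finally. /tovovuduitapizuik/ → tovovuduitapizuike.

tovovuduitapizuike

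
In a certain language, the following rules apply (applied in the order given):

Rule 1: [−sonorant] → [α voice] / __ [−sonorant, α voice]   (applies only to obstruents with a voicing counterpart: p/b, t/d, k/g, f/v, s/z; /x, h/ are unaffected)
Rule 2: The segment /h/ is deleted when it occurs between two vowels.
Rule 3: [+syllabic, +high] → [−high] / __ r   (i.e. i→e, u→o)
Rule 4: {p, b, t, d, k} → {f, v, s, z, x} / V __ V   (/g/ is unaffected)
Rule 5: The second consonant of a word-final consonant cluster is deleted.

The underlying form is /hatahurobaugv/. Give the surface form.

hasaorovaug

Rule 1 (regressive voicing assimilation): no segment meets the environment; /hatahurobaugv/ is unchanged.
Rule 2 (intervocalic h-deletion): /h/ occurs between vowels /a/ and /u/, so it deletes. /hatahurobaugv/ → hataurobaugv.
Rule 3 (pre-rhotic lowering): /u/ is a high vowel immediately before /r/, so it lowers to [o]. /hataurobaugv/ → hataorobaugv.
Rule 4 (intervocalic spirantization): /t/ is a stop between vowels /a/ and /a/, so it spirantizes to the fricative [s]. /b/ is a stop between vowels /o/ and /a/, so it spirantizes to the fricative [v]. /hataorobaugv/ → hasaorovaugv.
Rule 5 (final cluster simplification): /v/ is the second consonant of a word-final cluster /gv/, so it deletes. /hasaorovaugv/ → hasaorovaug.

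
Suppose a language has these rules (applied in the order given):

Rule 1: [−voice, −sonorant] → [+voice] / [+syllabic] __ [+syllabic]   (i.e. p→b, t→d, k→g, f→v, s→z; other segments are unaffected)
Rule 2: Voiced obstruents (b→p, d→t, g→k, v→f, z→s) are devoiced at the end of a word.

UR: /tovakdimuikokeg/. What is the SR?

Rule 1 (intervocalic voicing): /k/ is a voiceless obstruent between vowels /i/ and /o/, so it voices to [g]. /k/ is a voiceless obstruent between vowels /o/ and /e/, so it voices to [g]. /tovakdimuikokeg/ → tovakdimuigogeg.
Rule 2 (final devoicing): /g/ is a voiced obstruent in word-final position, so it devoices to [k]. /tovakdimuigogeg/ → tovakdimuigogek.

tovakdimuigogek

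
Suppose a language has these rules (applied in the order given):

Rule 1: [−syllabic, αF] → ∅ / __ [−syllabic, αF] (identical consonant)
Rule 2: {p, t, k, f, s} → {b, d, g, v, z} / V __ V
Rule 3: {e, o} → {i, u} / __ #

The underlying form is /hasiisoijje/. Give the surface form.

haziizoiji

Rule 1 (degemination): /jj/ is a geminate; the first /j/ deletes. /hasiisoijje/ → hasiisoije.
Rule 2 (intervocalic voicing): /s/ is a voiceless obstruent between vowels /a/ and /i/, so it voices to [z]. /s/ is a voiceless obstruent between vowels /i/ and /o/, so it voices to [z]. /hasiisoije/ → haziizoije.
Rule 3 (final vowel raising): /e/ is a mid vowel in word-final position, so it raises to [i]. /haziizoije/ → haziizoiji.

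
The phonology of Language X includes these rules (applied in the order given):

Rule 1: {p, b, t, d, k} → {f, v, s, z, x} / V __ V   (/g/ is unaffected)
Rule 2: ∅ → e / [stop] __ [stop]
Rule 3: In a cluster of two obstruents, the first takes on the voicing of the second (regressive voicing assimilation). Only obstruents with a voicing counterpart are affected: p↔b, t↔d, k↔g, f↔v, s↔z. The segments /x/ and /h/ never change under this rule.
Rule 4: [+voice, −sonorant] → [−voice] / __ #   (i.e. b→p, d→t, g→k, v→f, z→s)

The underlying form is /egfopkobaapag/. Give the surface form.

ekfopekovaafak

Rule 1 (intervocalic spirantization): /b/ is a stop between vowels /o/ and /a/, so it spirantizes to the fricative [v]. /p/ is a stop between vowels /a/ and /a/, so it spirantizes to the fricative [f]. /egfopkobaapag/ → egfopkovaafag.
Rule 2 (stop-cluster e-epenthesis): /p/ and /k/ form a stop–stop cluster, so [e] is inserted between them. /egfopkovaafag/ → egfopekovaafag.
Rule 3 (regressive voicing assimilation): /g/ precedes the voiceless obstruent /f/, so it devoices to [k] by assimilation. /egfopekovaafag/ → ekfopekovaafag.
Rule 4 (final devoicing): /g/ is a voiced obstruent in word-final position, so it devoices to [k]. /ekfopekovaafag/ → ekfopekovaafak.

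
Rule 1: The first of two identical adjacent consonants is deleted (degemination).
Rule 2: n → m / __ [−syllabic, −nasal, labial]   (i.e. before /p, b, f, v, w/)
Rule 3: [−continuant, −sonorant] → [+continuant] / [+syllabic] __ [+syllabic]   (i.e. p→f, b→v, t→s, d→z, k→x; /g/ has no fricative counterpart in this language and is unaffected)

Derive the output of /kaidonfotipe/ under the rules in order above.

Rule 1 (degemination): no segment meets the environment; /kaidonfotipe/ is unchanged.
Rule 2 (nasal place assimilation): /n/ precedes the labial consonant /f/, so it assimilates in place to [m]. /kaidonfotipe/ → kaidomfotipe.
Rule 3 (intervocalic spirantization): /d/ is a stop between vowels /i/ and /o/, so it spirantizes to the fricative [z]. /t/ is a stop between vowels /o/ and /i/, so it spirantizes to the fricative [s]. /p/ is a stop between vowels /i/ and /e/, so it spirantizes to the fricative [f]. /kaidomfotipe/ → kaizomfosife.

kaizomfosife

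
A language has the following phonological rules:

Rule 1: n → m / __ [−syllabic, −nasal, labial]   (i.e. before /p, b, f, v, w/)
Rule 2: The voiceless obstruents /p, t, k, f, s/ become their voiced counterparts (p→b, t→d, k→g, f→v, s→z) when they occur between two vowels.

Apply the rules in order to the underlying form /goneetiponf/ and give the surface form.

goneedibomf

Rule 1 (nasal place assimilation): /n/ precedes the labial consonant /f/, so it assimilates in place to [m]. /goneetiponf/ → goneetipomf.
Rule 2 (intervocalic voicing): /t/ is a voiceless obstruent between vowels /e/ and /i/, so it voices to [d]. /p/ is a voiceless obstruent between vowels /i/ and /o/, so it voices to [b]. /goneetipomf/ → goneedibomf.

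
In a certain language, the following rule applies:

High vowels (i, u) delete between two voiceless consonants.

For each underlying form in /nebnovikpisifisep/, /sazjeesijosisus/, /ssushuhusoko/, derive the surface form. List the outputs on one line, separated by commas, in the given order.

/nebnovikpisifisep/: /i/ is a high vowel flanked by voiceless consonants /p/ and /s/, so it deletes. /i/ is a high vowel flanked by voiceless consonants /s/ and /f/, so it deletes. /i/ is a high vowel flanked by voiceless consonants /f/ and /s/, so it deletes. → [nebnovikpsfsep].
/sazjeesijosisus/: /i/ is a high vowel flanked by voiceless consonants /s/ and /s/, so it deletes. /u/ is a high vowel flanked by voiceless consonants /s/ and /s/, so it deletes. → [sazjeesijosss].
/ssushuhusoko/: /u/ is a high vowel flanked by voiceless consonants /s/ and /s/, so it deletes. /u/ is a high vowel flanked by voiceless consonants /h/ and /h/, so it deletes. /u/ is a high vowel flanked by voiceless consonants /h/ and /s/, so it deletes. → [ssshhsoko].

nebnovikpsfsep, sazjeesijosss, ssshhsoko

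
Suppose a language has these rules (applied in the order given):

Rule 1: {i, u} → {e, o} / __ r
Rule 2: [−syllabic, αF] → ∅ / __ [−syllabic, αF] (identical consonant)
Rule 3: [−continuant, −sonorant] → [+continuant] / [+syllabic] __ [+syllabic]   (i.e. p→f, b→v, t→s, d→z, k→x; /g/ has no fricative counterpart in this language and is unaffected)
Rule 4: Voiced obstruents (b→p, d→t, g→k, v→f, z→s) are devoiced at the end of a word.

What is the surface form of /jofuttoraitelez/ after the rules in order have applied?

Rule 1 (pre-rhotic lowering): no segment meets the environment; /jofuttoraitelez/ is unchanged.
Rule 2 (degemination): /tt/ is a geminate; the first /t/ deletes. /jofuttoraitelez/ → jofutoraitelez.
Rule 3 (intervocalic spirantization): /t/ is a stop between vowels /u/ and /o/, so it spirantizes to the fricative [s]. /t/ is a stop between vowels /i/ and /e/, so it spirantizes to the fricative [s]. /jofutoraitelez/ → jofusoraiselez.
Rule 4 (final devoicing): /z/ is a voiced obstruent in word-final position, so it devoices to [s]. /jofusoraiselez/ → jofusoraiseles.

jofusoraiseles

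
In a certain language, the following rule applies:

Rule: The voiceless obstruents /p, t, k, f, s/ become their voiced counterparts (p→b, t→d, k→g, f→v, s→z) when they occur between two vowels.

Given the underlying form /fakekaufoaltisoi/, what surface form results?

/k/ is a voiceless obstruent between vowels /a/ and /e/, so it voices to [g].
/k/ is a voiceless obstruent between vowels /e/ and /a/, so it voices to [g].
/f/ is a voiceless obstruent between vowels /u/ and /o/, so it voices to [v].
/s/ is a voiceless obstruent between vowels /i/ and /o/, so it voices to [z].
Surface form: [fagegauvoaltizoi].

fagegauvoaltizoi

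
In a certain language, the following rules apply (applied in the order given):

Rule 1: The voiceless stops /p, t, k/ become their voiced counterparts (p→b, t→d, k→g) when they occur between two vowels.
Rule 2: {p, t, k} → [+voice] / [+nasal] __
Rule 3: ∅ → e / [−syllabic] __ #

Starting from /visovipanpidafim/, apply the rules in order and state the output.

Rule 1 (intervocalic voicing): /p/ is a voiceless stop between vowels /i/ and /a/, so it voices to [b]. /visovipanpidafim/ → visovibanpidafim.
Rule 2 (post-nasal voicing): /p/ is a voiceless stop immediately after the nasal /n/, so it voices to [b]. /visovibanpidafim/ → visovibanbidafim.
Rule 3 (final e-epenthesis): the form ends in the consonant /m/, so [e] is inserted word-finally. /visovibanbidafim/ → visovibanbidafime.

visovibanbidafime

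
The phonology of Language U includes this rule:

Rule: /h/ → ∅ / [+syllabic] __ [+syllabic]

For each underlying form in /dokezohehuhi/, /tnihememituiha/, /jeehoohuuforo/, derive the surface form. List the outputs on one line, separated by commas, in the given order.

dokezoeui, tniememituia, jeeoouuforo

/dokezohehuhi/: /h/ occurs between vowels /o/ and /e/, so it deletes. /h/ occurs between vowels /e/ and /u/, so it deletes. /h/ occurs between vowels /u/ and /i/, so it deletes. → [dokezoeui].
/tnihememituiha/: /h/ occurs between vowels /i/ and /e/, so it deletes. /h/ occurs between vowels /i/ and /a/, so it deletes. → [tniememituia].
/jeehoohuuforo/: /h/ occurs between vowels /e/ and /o/, so it deletes. /h/ occurs between vowels /o/ and /u/, so it deletes. → [jeeoouuforo].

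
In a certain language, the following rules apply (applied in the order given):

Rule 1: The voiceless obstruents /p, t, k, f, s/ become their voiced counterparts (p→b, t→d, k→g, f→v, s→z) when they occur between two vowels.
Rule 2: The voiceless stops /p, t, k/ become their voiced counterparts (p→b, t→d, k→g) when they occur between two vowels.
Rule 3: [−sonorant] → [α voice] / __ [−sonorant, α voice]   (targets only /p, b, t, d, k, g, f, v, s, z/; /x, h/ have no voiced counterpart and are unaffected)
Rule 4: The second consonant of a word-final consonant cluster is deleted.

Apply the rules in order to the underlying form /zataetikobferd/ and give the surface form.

zadaedigopfer

Rule 1 (intervocalic voicing): /t/ is a voiceless obstruent between vowels /a/ and /a/, so it voices to [d]. /t/ is a voiceless obstruent between vowels /e/ and /i/, so it voices to [d]. /k/ is a voiceless obstruent between vowels /i/ and /o/, so it voices to [g]. /zataetikobferd/ → zadaedigobferd.
Rule 2 (intervocalic voicing): no segment meets the environment; /zadaedigobferd/ is unchanged.
Rule 3 (regressive voicing assimilation): /b/ precedes the voiceless obstruent /f/, so it devoices to [p] by assimilation. /zadaedigobferd/ → zadaedigopferd.
Rule 4 (final cluster simplification): /d/ is the second consonant of a word-final cluster /rd/, so it deletes. /zadaedigopferd/ → zadaedigopfer.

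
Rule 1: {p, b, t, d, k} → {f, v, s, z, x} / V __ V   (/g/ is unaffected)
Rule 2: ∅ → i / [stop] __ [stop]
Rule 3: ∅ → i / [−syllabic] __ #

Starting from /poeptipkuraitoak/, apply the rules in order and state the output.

poepitipikuraisoaki

Rule 1 (intervocalic spirantization): /t/ is a stop between vowels /i/ and /o/, so it spirantizes to the fricative [s]. /poeptipkuraitoak/ → poeptipkuraisoak.
Rule 2 (stop-cluster i-epenthesis): /p/ and /t/ form a stop–stop cluster, so [i] is inserted between them. /p/ and /k/ form a stop–stop cluster, so [i] is inserted between them. /poeptipkuraisoak/ → poepitipikuraisoak.
Rule 3 (final i-epenthesis): the form ends in the consonant /k/, so [i] is inserted word-finally. /poepitipikuraisoak/ → poepitipikuraisoaki.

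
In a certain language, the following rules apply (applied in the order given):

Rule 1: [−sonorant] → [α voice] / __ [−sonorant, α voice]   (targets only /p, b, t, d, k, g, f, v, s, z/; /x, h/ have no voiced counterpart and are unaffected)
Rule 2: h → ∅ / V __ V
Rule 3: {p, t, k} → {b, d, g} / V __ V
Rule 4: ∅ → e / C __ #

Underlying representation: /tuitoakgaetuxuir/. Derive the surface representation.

tuidoaggaeduxuire

Rule 1 (regressive voicing assimilation): /k/ precedes the voiced obstruent /g/, so it voices to [g] by assimilation. /tuitoakgaetuxuir/ → tuitoaggaetuxuir.
Rule 2 (intervocalic h-deletion): no segment meets the environment; /tuitoaggaetuxuir/ is unchanged.
Rule 3 (intervocalic voicing): /t/ is a voiceless stop between vowels /i/ and /o/, so it voices to [d]. /t/ is a voiceless stop between vowels /e/ and /u/, so it voices to [d]. /tuitoaggaetuxuir/ → tuidoaggaeduxuir.
Rule 4 (final e-epenthesis): the form ends in the consonant /r/, so [e] is inserted word-finally. /tuidoaggaeduxuir/ → tuidoaggaeduxuire.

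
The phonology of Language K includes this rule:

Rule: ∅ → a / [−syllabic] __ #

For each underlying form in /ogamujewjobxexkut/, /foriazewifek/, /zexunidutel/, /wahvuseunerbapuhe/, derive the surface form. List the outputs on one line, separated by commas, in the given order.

ogamujewjobxexkuta, foriazewifeka, zexunidutela, wahvuseunerbapuhe

/ogamujewjobxexkut/: the form ends in the consonant /t/, so [a] is inserted word-finally. → [ogamujewjobxexkuta].
/foriazewifek/: the form ends in the consonant /k/, so [a] is inserted word-finally. → [foriazewifeka].
/zexunidutel/: the form ends in the consonant /l/, so [a] is inserted word-finally. → [zexunidutela].
/wahvuseunerbapuhe/: the rule's environment is not met; surfaces unchanged as [wahvuseunerbapuhe].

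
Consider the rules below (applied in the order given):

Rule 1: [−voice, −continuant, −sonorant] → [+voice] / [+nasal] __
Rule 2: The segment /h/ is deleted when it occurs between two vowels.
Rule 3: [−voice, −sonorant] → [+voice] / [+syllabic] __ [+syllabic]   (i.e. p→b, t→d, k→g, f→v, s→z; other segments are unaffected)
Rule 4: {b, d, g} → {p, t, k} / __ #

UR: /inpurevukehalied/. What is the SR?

Rule 1 (post-nasal voicing): /p/ is a voiceless stop immediately after the nasal /n/, so it voices to [b]. /inpurevukehalied/ → inburevukehalied.
Rule 2 (intervocalic h-deletion): /h/ occurs between vowels /e/ and /a/, so it deletes. /inburevukehalied/ → inburevukealied.
Rule 3 (intervocalic voicing): /k/ is a voiceless obstruent between vowels /u/ and /e/, so it voices to [g]. /inburevukealied/ → inburevugealied.
Rule 4 (final devoicing): /d/ is a voiced stop in word-final position, so it devoices to [t]. /inburevugealied/ → inburevugealiet.

inburevugealiet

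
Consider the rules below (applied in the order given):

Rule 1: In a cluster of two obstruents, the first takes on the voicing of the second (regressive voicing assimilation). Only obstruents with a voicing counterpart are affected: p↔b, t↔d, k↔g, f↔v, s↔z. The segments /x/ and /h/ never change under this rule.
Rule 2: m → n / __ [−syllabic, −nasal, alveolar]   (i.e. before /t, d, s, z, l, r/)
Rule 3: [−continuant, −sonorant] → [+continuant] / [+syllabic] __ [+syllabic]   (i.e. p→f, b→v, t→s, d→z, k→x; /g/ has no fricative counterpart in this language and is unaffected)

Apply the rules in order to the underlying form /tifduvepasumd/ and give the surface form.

tivduvefasund

Rule 1 (regressive voicing assimilation): /f/ precedes the voiced obstruent /d/, so it voices to [v] by assimilation. /tifduvepasumd/ → tivduvepasumd.
Rule 2 (nasal place assimilation): /m/ precedes the alveolar consonant /d/, so it assimilates in place to [n]. /tivduvepasumd/ → tivduvepasund.
Rule 3 (intervocalic spirantization): /p/ is a stop between vowels /e/ and /a/, so it spirantizes to the fricative [f]. /tivduvepasund/ → tivduvefasund.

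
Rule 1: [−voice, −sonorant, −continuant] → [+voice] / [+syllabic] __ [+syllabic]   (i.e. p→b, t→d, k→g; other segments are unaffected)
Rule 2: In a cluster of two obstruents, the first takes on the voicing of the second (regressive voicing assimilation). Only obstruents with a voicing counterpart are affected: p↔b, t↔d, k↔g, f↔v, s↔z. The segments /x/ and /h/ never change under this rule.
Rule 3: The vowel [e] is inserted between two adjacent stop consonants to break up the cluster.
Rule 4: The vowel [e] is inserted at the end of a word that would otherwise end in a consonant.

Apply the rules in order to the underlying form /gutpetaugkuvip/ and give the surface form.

Rule 1 (intervocalic voicing): /t/ is a voiceless stop between vowels /e/ and /a/, so it voices to [d]. /gutpetaugkuvip/ → gutpedaugkuvip.
Rule 2 (regressive voicing assimilation): /g/ precedes the voiceless obstruent /k/, so it devoices to [k] by assimilation. /gutpedaugkuvip/ → gutpedaukkuvip.
Rule 3 (stop-cluster e-epenthesis): /t/ and /p/ form a stop–stop cluster, so [e] is inserted between them. /k/ and /k/ form a stop–stop cluster, so [e] is inserted between them. /gutpedaukkuvip/ → gutepedaukekuvip.
Rule 4 (final e-epenthesis): the form ends in the consonant /p/, so [e] is inserted word-finally. /gutepedaukekuvip/ → gutepedaukekuvipe.

gutepedaukekuvipe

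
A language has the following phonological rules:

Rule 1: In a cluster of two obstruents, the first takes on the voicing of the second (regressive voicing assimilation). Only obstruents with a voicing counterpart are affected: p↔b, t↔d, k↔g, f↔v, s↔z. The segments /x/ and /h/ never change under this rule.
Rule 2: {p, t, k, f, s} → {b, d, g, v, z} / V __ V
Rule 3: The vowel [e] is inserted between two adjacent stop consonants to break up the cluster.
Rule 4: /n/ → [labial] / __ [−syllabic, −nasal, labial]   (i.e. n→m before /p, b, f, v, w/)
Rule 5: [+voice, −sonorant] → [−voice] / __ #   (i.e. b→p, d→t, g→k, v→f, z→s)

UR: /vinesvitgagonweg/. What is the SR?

vinezvidegagomwek

Rule 1 (regressive voicing assimilation): /s/ precedes the voiced obstruent /v/, so it voices to [z] by assimilation. /t/ precedes the voiced obstruent /g/, so it voices to [d] by assimilation. /vinesvitgagonweg/ → vinezvidgagonweg.
Rule 2 (intervocalic voicing): no segment meets the environment; /vinezvidgagonweg/ is unchanged.
Rule 3 (stop-cluster e-epenthesis): /d/ and /g/ form a stop–stop cluster, so [e] is inserted between them. /vinezvidgagonweg/ → vinezvidegagonweg.
Rule 4 (nasal place assimilation): /n/ precedes the labial consonant /w/, so it assimilates in place to [m]. /vinezvidegagonweg/ → vinezvidegagomweg.
Rule 5 (final devoicing): /g/ is a voiced obstruent in word-final position, so it devoices to [k]. /vinezvidegagomweg/ → vinezvidegagomwek.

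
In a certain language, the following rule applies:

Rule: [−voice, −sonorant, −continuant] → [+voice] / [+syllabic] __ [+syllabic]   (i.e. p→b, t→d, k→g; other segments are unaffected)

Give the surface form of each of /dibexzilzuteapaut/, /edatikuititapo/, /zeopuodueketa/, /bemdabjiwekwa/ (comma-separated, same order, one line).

/dibexzilzuteapaut/: /t/ is a voiceless stop between vowels /u/ and /e/, so it voices to [d]. /p/ is a voiceless stop between vowels /a/ and /a/, so it voices to [b]. → [dibexzilzudeabaut].
/edatikuititapo/: /t/ is a voiceless stop between vowels /a/ and /i/, so it voices to [d]. /k/ is a voiceless stop between vowels /i/ and /u/, so it voices to [g]. /t/ is a voiceless stop between vowels /i/ and /i/, so it voices to [d]. /t/ is a voiceless stop between vowels /i/ and /a/, so it voices to [d]. /p/ is a voiceless stop between vowels /a/ and /o/, so it voices to [b]. → [edadiguididabo].
/zeopuodueketa/: /p/ is a voiceless stop between vowels /o/ and /u/, so it voices to [b]. /k/ is a voiceless stop between vowels /e/ and /e/, so it voices to [g]. /t/ is a voiceless stop between vowels /e/ and /a/, so it voices to [d]. → [zeobuoduegeda].
/bemdabjiwekwa/: the rule's environment is not met; surfaces unchanged as [bemdabjiwekwa].

dibexzilzudeabaut, edadiguididabo, zeobuoduegeda, bemdabjiwekwa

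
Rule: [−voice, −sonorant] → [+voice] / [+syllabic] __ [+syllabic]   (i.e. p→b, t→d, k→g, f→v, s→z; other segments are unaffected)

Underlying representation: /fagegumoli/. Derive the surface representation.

No segment of /fagegumoli/ meets the structural description of the rule, so the form surfaces unchanged.

fagegumoli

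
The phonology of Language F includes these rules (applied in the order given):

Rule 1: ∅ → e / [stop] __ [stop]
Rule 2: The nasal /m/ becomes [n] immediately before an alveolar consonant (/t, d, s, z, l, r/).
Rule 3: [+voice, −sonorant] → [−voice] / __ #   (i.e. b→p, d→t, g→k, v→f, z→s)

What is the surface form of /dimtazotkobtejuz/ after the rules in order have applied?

dintazotekobetejus

Rule 1 (stop-cluster e-epenthesis): /t/ and /k/ form a stop–stop cluster, so [e] is inserted between them. /b/ and /t/ form a stop–stop cluster, so [e] is inserted between them. /dimtazotkobtejuz/ → dimtazotekobetejuz.
Rule 2 (nasal place assimilation): /m/ precedes the alveolar consonant /t/, so it assimilates in place to [n]. /dimtazotekobetejuz/ → dintazotekobetejuz.
Rule 3 (final devoicing): /z/ is a voiced obstruent in word-final position, so it devoices to [s]. /dintazotekobetejuz/ → dintazotekobetejus.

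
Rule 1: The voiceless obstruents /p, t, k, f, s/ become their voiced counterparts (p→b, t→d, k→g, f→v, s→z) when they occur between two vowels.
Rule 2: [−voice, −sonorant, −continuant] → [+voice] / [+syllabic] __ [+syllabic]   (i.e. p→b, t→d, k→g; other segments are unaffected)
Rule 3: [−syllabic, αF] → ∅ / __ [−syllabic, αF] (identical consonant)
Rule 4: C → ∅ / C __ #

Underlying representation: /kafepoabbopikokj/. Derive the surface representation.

Rule 1 (intervocalic voicing): /f/ is a voiceless obstruent between vowels /a/ and /e/, so it voices to [v]. /p/ is a voiceless obstruent between vowels /e/ and /o/, so it voices to [b]. /p/ is a voiceless obstruent between vowels /o/ and /i/, so it voices to [b]. /k/ is a voiceless obstruent between vowels /i/ and /o/, so it voices to [g]. /kafepoabbopikokj/ → kaveboabbobigokj.
Rule 2 (intervocalic voicing): no segment meets the environment; /kaveboabbobigokj/ is unchanged.
Rule 3 (degemination): /bb/ is a geminate; the first /b/ deletes. /kaveboabbobigokj/ → kaveboabobigokj.
Rule 4 (final cluster simplification): /j/ is the second consonant of a word-final cluster /kj/, so it deletes. /kaveboabobigokj/ → kaveboabobigok.

kaveboabobigok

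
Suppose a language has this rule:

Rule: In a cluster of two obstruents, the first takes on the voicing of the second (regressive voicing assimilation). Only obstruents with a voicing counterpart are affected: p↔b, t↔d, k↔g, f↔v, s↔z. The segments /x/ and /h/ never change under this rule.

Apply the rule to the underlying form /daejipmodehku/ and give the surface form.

No segment of /daejipmodehku/ meets the structural description of the rule, so the form surfaces unchanged.

daejipmodehku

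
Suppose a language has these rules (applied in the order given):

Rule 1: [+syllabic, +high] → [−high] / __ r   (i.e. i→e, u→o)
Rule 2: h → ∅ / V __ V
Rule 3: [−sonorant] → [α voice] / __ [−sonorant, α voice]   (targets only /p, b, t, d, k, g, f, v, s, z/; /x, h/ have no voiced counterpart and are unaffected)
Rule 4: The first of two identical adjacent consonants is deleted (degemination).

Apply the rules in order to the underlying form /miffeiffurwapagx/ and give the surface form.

mifeiforwapakx

Rule 1 (pre-rhotic lowering): /u/ is a high vowel immediately before /r/, so it lowers to [o]. /miffeiffurwapagx/ → miffeifforwapagx.
Rule 2 (intervocalic h-deletion): no segment meets the environment; /miffeifforwapagx/ is unchanged.
Rule 3 (regressive voicing assimilation): /g/ precedes the voiceless obstruent /x/, so it devoices to [k] by assimilation. /miffeifforwapagx/ → miffeifforwapakx.
Rule 4 (degemination): /ff/ is a geminate; the first /f/ deletes. /ff/ is a geminate; the first /f/ deletes. /miffeifforwapakx/ → mifeiforwapakx.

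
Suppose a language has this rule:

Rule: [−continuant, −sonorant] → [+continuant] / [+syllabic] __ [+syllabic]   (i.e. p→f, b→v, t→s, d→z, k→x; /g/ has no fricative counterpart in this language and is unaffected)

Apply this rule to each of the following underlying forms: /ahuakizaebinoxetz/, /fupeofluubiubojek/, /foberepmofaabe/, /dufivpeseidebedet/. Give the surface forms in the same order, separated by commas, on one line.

ahuaxizaevinoxetz, fufeofluuviuvojek, foverepmofaave, dufivpeseizevezet

/ahuakizaebinoxetz/: /k/ is a stop between vowels /a/ and /i/, so it spirantizes to the fricative [x]. /b/ is a stop between vowels /e/ and /i/, so it spirantizes to the fricative [v]. → [ahuaxizaevinoxetz].
/fupeofluubiubojek/: /p/ is a stop between vowels /u/ and /e/, so it spirantizes to the fricative [f]. /b/ is a stop between vowels /u/ and /i/, so it spirantizes to the fricative [v]. /b/ is a stop between vowels /u/ and /o/, so it spirantizes to the fricative [v]. → [fufeofluuviuvojek].
/foberepmofaabe/: /b/ is a stop between vowels /o/ and /e/, so it spirantizes to the fricative [v]. /b/ is a stop between vowels /a/ and /e/, so it spirantizes to the fricative [v]. → [foverepmofaave].
/dufivpeseidebedet/: /d/ is a stop between vowels /i/ and /e/, so it spirantizes to the fricative [z]. /b/ is a stop between vowels /e/ and /e/, so it spirantizes to the fricative [v]. /d/ is a stop between vowels /e/ and /e/, so it spirantizes to the fricative [z]. → [dufivpeseizevezet].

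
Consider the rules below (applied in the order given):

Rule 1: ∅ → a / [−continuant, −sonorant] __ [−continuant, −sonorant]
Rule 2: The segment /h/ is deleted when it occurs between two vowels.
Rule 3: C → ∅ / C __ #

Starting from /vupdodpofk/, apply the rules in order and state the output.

vupadodapof

Rule 1 (stop-cluster a-epenthesis): /p/ and /d/ form a stop–stop cluster, so [a] is inserted between them. /d/ and /p/ form a stop–stop cluster, so [a] is inserted between them. /vupdodpofk/ → vupadodapofk.
Rule 2 (intervocalic h-deletion): no segment meets the environment; /vupadodapofk/ is unchanged.
Rule 3 (final cluster simplification): /k/ is the second consonant of a word-final cluster /fk/, so it deletes. /vupadodapofk/ → vupadodapof.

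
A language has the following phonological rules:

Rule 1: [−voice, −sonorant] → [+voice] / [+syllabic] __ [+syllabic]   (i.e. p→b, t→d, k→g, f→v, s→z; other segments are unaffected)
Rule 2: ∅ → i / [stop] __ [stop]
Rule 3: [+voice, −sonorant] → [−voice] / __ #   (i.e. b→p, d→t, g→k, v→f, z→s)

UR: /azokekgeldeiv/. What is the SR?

azogekigeldeif

Rule 1 (intervocalic voicing): /k/ is a voiceless obstruent between vowels /o/ and /e/, so it voices to [g]. /azokekgeldeiv/ → azogekgeldeiv.
Rule 2 (stop-cluster i-epenthesis): /k/ and /g/ form a stop–stop cluster, so [i] is inserted between them. /azogekgeldeiv/ → azogekigeldeiv.
Rule 3 (final devoicing): /v/ is a voiced obstruent in word-final position, so it devoices to [f]. /azogekigeldeiv/ → azogekigeldeif.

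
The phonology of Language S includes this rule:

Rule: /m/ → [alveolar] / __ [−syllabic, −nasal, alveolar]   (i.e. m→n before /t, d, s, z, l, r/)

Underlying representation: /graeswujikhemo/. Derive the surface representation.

graeswujikhemo

No segment of /graeswujikhemo/ meets the structural description of the rule, so the form surfaces unchanged.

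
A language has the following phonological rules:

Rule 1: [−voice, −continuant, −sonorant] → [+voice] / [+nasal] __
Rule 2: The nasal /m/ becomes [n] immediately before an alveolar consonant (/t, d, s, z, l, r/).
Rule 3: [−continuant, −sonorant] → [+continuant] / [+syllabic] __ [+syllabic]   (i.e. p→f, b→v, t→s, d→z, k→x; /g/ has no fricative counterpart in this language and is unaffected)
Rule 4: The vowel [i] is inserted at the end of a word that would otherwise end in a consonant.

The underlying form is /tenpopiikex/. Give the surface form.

tenbofiixexi

Rule 1 (post-nasal voicing): /p/ is a voiceless stop immediately after the nasal /n/, so it voices to [b]. /tenpopiikex/ → tenbopiikex.
Rule 2 (nasal place assimilation): no segment meets the environment; /tenbopiikex/ is unchanged.
Rule 3 (intervocalic spirantization): /p/ is a stop between vowels /o/ and /i/, so it spirantizes to the fricative [f]. /k/ is a stop between vowels /i/ and /e/, so it spirantizes to the fricative [x]. /tenbopiikex/ → tenbofiixex.
Rule 4 (final i-epenthesis): the form ends in the consonant /x/, so [i] is inserted word-finally. /tenbofiixex/ → tenbofiixexi.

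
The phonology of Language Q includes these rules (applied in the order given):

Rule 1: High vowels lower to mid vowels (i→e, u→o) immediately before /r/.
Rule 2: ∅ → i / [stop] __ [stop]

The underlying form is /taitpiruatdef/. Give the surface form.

Rule 1 (pre-rhotic lowering): /i/ is a high vowel immediately before /r/, so it lowers to [e]. /taitpiruatdef/ → taitperuatdef.
Rule 2 (stop-cluster i-epenthesis): /t/ and /p/ form a stop–stop cluster, so [i] is inserted between them. /t/ and /d/ form a stop–stop cluster, so [i] is inserted between them. /taitperuatdef/ → taitiperuatidef.

taitiperuatidef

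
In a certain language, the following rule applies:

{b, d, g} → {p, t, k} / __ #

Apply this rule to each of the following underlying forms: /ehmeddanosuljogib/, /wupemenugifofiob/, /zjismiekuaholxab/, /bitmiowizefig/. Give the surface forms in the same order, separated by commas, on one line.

ehmeddanosuljogip, wupemenugifofiop, zjismiekuaholxap, bitmiowizefik

/ehmeddanosuljogib/: /b/ is a voiced stop in word-final position, so it devoices to [p]. → [ehmeddanosuljogip].
/wupemenugifofiob/: /b/ is a voiced stop in word-final position, so it devoices to [p]. → [wupemenugifofiop].
/zjismiekuaholxab/: /b/ is a voiced stop in word-final position, so it devoices to [p]. → [zjismiekuaholxap].
/bitmiowizefig/: /g/ is a voiced stop in word-final position, so it devoices to [k]. → [bitmiowizefik].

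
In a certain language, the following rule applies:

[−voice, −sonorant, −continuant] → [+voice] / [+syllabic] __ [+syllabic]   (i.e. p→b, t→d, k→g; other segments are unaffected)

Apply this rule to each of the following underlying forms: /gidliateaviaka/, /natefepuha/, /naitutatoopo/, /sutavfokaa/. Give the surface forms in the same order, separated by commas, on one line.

gidliadeaviaga, nadefebuha, naidudadoobo, sudavfogaa

/gidliateaviaka/: /t/ is a voiceless stop between vowels /a/ and /e/, so it voices to [d]. /k/ is a voiceless stop between vowels /a/ and /a/, so it voices to [g]. → [gidliadeaviaga].
/natefepuha/: /t/ is a voiceless stop between vowels /a/ and /e/, so it voices to [d]. /p/ is a voiceless stop between vowels /e/ and /u/, so it voices to [b]. → [nadefebuha].
/naitutatoopo/: /t/ is a voiceless stop between vowels /i/ and /u/, so it voices to [d]. /t/ is a voiceless stop between vowels /u/ and /a/, so it voices to [d]. /t/ is a voiceless stop between vowels /a/ and /o/, so it voices to [d]. /p/ is a voiceless stop between vowels /o/ and /o/, so it voices to [b]. → [naidudadoobo].
/sutavfokaa/: /t/ is a voiceless stop between vowels /u/ and /a/, so it voices to [d]. /k/ is a voiceless stop between vowels /o/ and /a/, so it voices to [g]. → [sudavfogaa].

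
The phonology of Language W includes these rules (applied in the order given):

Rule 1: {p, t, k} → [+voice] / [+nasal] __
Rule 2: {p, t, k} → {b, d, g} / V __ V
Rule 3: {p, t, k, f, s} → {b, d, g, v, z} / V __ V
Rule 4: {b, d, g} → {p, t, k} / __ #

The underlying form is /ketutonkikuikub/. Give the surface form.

Rule 1 (post-nasal voicing): /k/ is a voiceless stop immediately after the nasal /n/, so it voices to [g]. /ketutonkikuikub/ → ketutongikuikub.
Rule 2 (intervocalic voicing): /t/ is a voiceless stop between vowels /e/ and /u/, so it voices to [d]. /t/ is a voiceless stop between vowels /u/ and /o/, so it voices to [d]. /k/ is a voiceless stop between vowels /i/ and /u/, so it voices to [g]. /k/ is a voiceless stop between vowels /i/ and /u/, so it voices to [g]. /ketutongikuikub/ → kedudongiguigub.
Rule 3 (intervocalic voicing): no segment meets the environment; /kedudongiguigub/ is unchanged.
Rule 4 (final devoicing): /b/ is a voiced stop in word-final position, so it devoices to [p]. /kedudongiguigub/ → kedudongiguigup.

kedudongiguigup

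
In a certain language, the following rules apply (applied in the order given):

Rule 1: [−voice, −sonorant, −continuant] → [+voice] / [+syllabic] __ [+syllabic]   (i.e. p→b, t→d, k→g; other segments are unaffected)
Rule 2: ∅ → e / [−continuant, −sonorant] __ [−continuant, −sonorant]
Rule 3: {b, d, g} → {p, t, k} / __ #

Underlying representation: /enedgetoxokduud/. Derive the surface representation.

Rule 1 (intervocalic voicing): /t/ is a voiceless stop between vowels /e/ and /o/, so it voices to [d]. /enedgetoxokduud/ → enedgedoxokduud.
Rule 2 (stop-cluster e-epenthesis): /d/ and /g/ form a stop–stop cluster, so [e] is inserted between them. /k/ and /d/ form a stop–stop cluster, so [e] is inserted between them. /enedgedoxokduud/ → enedegedoxokeduud.
Rule 3 (final devoicing): /d/ is a voiced stop in word-final position, so it devoices to [t]. /enedegedoxokeduud/ → enedegedoxokeduut.

enedegedoxokeduut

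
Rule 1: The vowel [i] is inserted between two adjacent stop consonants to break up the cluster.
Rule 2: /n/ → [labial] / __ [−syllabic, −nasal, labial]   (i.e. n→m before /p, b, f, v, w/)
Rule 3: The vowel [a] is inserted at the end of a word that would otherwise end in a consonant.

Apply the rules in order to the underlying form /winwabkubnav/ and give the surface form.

Rule 1 (stop-cluster i-epenthesis): /b/ and /k/ form a stop–stop cluster, so [i] is inserted between them. /winwabkubnav/ → winwabikubnav.
Rule 2 (nasal place assimilation): /n/ precedes the labial consonant /w/, so it assimilates in place to [m]. /winwabikubnav/ → wimwabikubnav.
Rule 3 (final a-epenthesis): the form ends in the consonant /v/, so [a] is inserted word-finally. /wimwabikubnav/ → wimwabikubnava.

wimwabikubnava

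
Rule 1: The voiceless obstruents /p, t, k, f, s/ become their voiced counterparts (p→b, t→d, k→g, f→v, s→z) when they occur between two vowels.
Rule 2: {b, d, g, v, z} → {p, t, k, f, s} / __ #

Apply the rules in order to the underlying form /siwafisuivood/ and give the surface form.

siwavizuivoot

Rule 1 (intervocalic voicing): /f/ is a voiceless obstruent between vowels /a/ and /i/, so it voices to [v]. /s/ is a voiceless obstruent between vowels /i/ and /u/, so it voices to [z]. /siwafisuivood/ → siwavizuivood.
Rule 2 (final devoicing): /d/ is a voiced obstruent in word-final position, so it devoices to [t]. /siwavizuivood/ → siwavizuivoot.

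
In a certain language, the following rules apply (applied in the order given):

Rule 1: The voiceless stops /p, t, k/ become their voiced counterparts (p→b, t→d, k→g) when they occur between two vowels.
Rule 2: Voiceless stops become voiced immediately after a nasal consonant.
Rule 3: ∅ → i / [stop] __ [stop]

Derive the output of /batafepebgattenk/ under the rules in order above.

badafebebigatiteng

Rule 1 (intervocalic voicing): /t/ is a voiceless stop between vowels /a/ and /a/, so it voices to [d]. /p/ is a voiceless stop between vowels /e/ and /e/, so it voices to [b]. /batafepebgattenk/ → badafebebgattenk.
Rule 2 (post-nasal voicing): /k/ is a voiceless stop immediately after the nasal /n/, so it voices to [g]. /badafebebgattenk/ → badafebebgatteng.
Rule 3 (stop-cluster i-epenthesis): /b/ and /g/ form a stop–stop cluster, so [i] is inserted between them. /t/ and /t/ form a stop–stop cluster, so [i] is inserted between them. /badafebebgatteng/ → badafebebigatiteng.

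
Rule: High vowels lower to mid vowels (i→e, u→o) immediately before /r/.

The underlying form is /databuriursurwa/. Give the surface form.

/u/ is a high vowel immediately before /r/, so it lowers to [o].
/u/ is a high vowel immediately before /r/, so it lowers to [o].
/u/ is a high vowel immediately before /r/, so it lowers to [o].
Surface form: [databoriorsorwa].

databoriorsorwa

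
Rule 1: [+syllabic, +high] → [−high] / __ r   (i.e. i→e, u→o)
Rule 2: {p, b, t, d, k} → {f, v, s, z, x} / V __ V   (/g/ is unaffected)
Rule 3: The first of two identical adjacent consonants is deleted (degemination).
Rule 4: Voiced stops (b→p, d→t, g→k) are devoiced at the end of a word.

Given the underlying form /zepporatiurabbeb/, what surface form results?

Rule 1 (pre-rhotic lowering): /u/ is a high vowel immediately before /r/, so it lowers to [o]. /zepporatiurabbeb/ → zepporatiorabbeb.
Rule 2 (intervocalic spirantization): /t/ is a stop between vowels /a/ and /i/, so it spirantizes to the fricative [s]. /zepporatiorabbeb/ → zepporasiorabbeb.
Rule 3 (degemination): /pp/ is a geminate; the first /p/ deletes. /bb/ is a geminate; the first /b/ deletes. /zepporasiorabbeb/ → zeporasiorabeb.
Rule 4 (final devoicing): /b/ is a voiced stop in word-final position, so it devoices to [p]. /zeporasiorabeb/ → zeporasiorabep.

zeporasiorabep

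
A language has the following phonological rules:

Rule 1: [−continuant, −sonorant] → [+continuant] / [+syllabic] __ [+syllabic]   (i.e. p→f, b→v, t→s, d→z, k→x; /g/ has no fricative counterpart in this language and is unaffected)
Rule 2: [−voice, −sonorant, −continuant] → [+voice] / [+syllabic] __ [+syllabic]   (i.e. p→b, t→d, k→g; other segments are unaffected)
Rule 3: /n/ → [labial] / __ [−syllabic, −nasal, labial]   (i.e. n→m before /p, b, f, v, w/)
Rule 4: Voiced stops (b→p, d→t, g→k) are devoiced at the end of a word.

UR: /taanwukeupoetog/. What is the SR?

Rule 1 (intervocalic spirantization): /k/ is a stop between vowels /u/ and /e/, so it spirantizes to the fricative [x]. /p/ is a stop between vowels /u/ and /o/, so it spirantizes to the fricative [f]. /t/ is a stop between vowels /e/ and /o/, so it spirantizes to the fricative [s]. /taanwukeupoetog/ → taanwuxeufoesog.
Rule 2 (intervocalic voicing): no segment meets the environment; /taanwuxeufoesog/ is unchanged.
Rule 3 (nasal place assimilation): /n/ precedes the labial consonant /w/, so it assimilates in place to [m]. /taanwuxeufoesog/ → taamwuxeufoesog.
Rule 4 (final devoicing): /g/ is a voiced stop in word-final position, so it devoices to [k]. /taamwuxeufoesog/ → taamwuxeufoesok.

taamwuxeufoesok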